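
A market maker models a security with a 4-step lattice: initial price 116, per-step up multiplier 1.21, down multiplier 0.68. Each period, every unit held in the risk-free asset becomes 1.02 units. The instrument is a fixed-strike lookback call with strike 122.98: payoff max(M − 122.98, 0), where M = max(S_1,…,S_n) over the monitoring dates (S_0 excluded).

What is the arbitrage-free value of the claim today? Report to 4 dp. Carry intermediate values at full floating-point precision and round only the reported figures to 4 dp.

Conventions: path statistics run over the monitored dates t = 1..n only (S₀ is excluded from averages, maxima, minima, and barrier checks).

With p* = (R−d)/(u−d) = 0.6415, sum probability × payoff across the paths and divide by R^4.
Enumerate all 2^4 = 16 price paths (U = up ×1.21, D = down ×0.68); each path with k up-moves has probability p*^k·(1−p*)^(4−k).
DDDD: M=78.8800, payoff=0.0000, prob=0.016516
UDDD: M=140.3600, payoff=17.3800, prob=0.029555
DUDD: M=95.4448, payoff=0.0000, prob=0.029555
UUDD: M=169.8356, payoff=46.8556, prob=0.052889
DDUD: M=78.8800, payoff=0.0000, prob=0.029555
UDUD: M=140.3600, payoff=17.3800, prob=0.052889
DUUD: M=115.4882, payoff=0.0000, prob=0.052889
UUUD: M=205.5011, payoff=82.5211, prob=0.094643
DDDU: M=78.8800, payoff=0.0000, prob=0.029555
UDDU: M=140.3600, payoff=17.3800, prob=0.052889
DUDU: M=95.4448, payoff=0.0000, prob=0.052889
UUDU: M=169.8356, payoff=46.8556, prob=0.094643
DDUU: M=78.8800, payoff=0.0000, prob=0.052889
UDUU: M=140.3600, payoff=17.3800, prob=0.094643
DUUU: M=139.7407, payoff=16.7607, prob=0.094643
UUUU: M=248.6563, payoff=125.6763, prob=0.169361
Price = Σ prob·payoff / R^4 = 41.590526 / 1.082432 = 38.4232

price = 38.4232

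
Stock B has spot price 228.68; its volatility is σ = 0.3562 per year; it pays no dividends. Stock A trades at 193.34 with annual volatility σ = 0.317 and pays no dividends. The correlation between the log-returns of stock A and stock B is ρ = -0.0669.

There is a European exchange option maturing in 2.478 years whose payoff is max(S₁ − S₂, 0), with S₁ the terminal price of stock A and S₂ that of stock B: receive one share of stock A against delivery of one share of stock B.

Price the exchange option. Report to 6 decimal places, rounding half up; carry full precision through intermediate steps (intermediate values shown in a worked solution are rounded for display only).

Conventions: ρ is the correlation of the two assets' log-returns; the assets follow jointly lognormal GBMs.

σ_eff = √(σ₁² + σ₂² − 2ρσ₁σ₂) = √(0.317² + 0.3562² − 2·-0.0669·0.317·0.3562) = 0.492418
d₁ = (ln(S₁/S₂) + (q₂ − q₁ + σ_eff²/2)T) / (σ_eff√T) = (ln(193.34/228.68) + (0.0 − 0.0 + 0.121238)·2.478) / 0.775148 = 0.171005
d₂ = d₁ − σ_eff√T = 0.171005 − 0.775148 = -0.604143
N(d₁) = 0.567890,  N(d₂) = 0.272874
V = S₁·e^{−q₁T}·N(d₁) − S₂·e^{−q₂T}·N(d₂) = 109.795834 − 62.400861 = 47.394973
Key observation: the rate r is irrelevant here: denominating values in stock B turns the exchange into a ratio option on S₁/S₂, and discounting at r drops out.

exchange price = 47.394973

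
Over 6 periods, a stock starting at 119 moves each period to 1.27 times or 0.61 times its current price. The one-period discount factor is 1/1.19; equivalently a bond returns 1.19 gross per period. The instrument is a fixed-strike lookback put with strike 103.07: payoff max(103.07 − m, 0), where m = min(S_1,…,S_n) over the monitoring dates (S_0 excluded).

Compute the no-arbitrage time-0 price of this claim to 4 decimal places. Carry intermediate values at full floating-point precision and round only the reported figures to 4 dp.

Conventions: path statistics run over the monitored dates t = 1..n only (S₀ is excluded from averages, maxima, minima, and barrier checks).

Risk-neutral up-probability p* = (R−d)/(u−d) = (1.19−0.61)/(1.27−0.61) = 0.8788; the claim prices as the p*-weighted sum of path payoffs discounted by R^6.
Enumerate all 2^6 = 64 price paths (U = up ×1.27, D = down ×0.61); each path with k up-moves has probability p*^k·(1−p*)^(6−k).
DDDDDD: m=6.1309, payoff=96.9391, prob=0.000003
UDDDDD: m=12.7644, payoff=90.3056, prob=0.000023
DUDDDD: m=12.7644, payoff=90.3056, prob=0.000023
UUDDDD: m=26.5750, payoff=76.4950, prob=0.000167
DDUDDD: m=12.7644, payoff=90.3056, prob=0.000023
UDUDDD: m=26.5750, payoff=76.4950, prob=0.000167
DUUDDD: m=26.5750, payoff=76.4950, prob=0.000167
UUUDDD: m=55.3283, payoff=47.7417, prob=0.001209
DDDUDD: m=12.7644, payoff=90.3056, prob=0.000023
UDDUDD: m=26.5750, payoff=76.4950, prob=0.000167
DUDUDD: m=26.5750, payoff=76.4950, prob=0.000167
UUDUDD: m=55.3283, payoff=47.7417, prob=0.001209
DDUUDD: m=26.5750, payoff=76.4950, prob=0.000167
UDUUDD: m=55.3283, payoff=47.7417, prob=0.001209
DUUUDD: m=55.3283, payoff=47.7417, prob=0.001209
UUUUDD: m=115.1918, payoff=0.0000, prob=0.008763
DDDDUD: m=12.7644, payoff=90.3056, prob=0.000023
UDDDUD: m=26.5750, payoff=76.4950, prob=0.000167
DUDDUD: m=26.5750, payoff=76.4950, prob=0.000167
UUDDUD: m=55.3283, payoff=47.7417, prob=0.001209
DDUDUD: m=26.5750, payoff=76.4950, prob=0.000167
UDUDUD: m=55.3283, payoff=47.7417, prob=0.001209
DUUDUD: m=55.3283, payoff=47.7417, prob=0.001209
UUUDUD: m=115.1918, payoff=0.0000, prob=0.008763
DDDUUD: m=26.5750, payoff=76.4950, prob=0.000167
UDDUUD: m=55.3283, payoff=47.7417, prob=0.001209
DUDUUD: m=55.3283, payoff=47.7417, prob=0.001209
UUDUUD: m=115.1918, payoff=0.0000, prob=0.008763
DDUUUD: m=44.2799, payoff=58.7901, prob=0.001209
UDUUUD: m=92.1893, payoff=10.8807, prob=0.008763
DUUUUD: m=72.5900, payoff=30.4800, prob=0.008763
UUUUUD: m=151.1300, payoff=0.0000, prob=0.063528
DDDDDU: m=10.0507, payoff=93.0193, prob=0.000023
UDDDDU: m=20.9252, payoff=82.1448, prob=0.000167
DUDDDU: m=20.9252, payoff=82.1448, prob=0.000167
UUDDDU: m=43.5656, payoff=59.5044, prob=0.001209
DDUDDU: m=20.9252, payoff=82.1448, prob=0.000167
UDUDDU: m=43.5656, payoff=59.5044, prob=0.001209
DUUDDU: m=43.5656, payoff=59.5044, prob=0.001209
UUUDDU: m=90.7022, payoff=12.3678, prob=0.008763
DDDUDU: m=20.9252, payoff=82.1448, prob=0.000167
UDDUDU: m=43.5656, payoff=59.5044, prob=0.001209
DUDUDU: m=43.5656, payoff=59.5044, prob=0.001209
UUDUDU: m=90.7022, payoff=12.3678, prob=0.008763
DDUUDU: m=43.5656, payoff=59.5044, prob=0.001209
UDUUDU: m=90.7022, payoff=12.3678, prob=0.008763
DUUUDU: m=72.5900, payoff=30.4800, prob=0.008763
UUUUDU: m=151.1300, payoff=0.0000, prob=0.063528
DDDDUU: m=16.4766, payoff=86.5934, prob=0.000167
UDDDUU: m=34.3036, payoff=68.7664, prob=0.001209
DUDDUU: m=34.3036, payoff=68.7664, prob=0.001209
UUDDUU: m=71.4191, payoff=31.6509, prob=0.008763
DDUDUU: m=34.3036, payoff=68.7664, prob=0.001209
UDUDUU: m=71.4191, payoff=31.6509, prob=0.008763
DUUDUU: m=71.4191, payoff=31.6509, prob=0.008763
UUUDUU: m=148.6921, payoff=0.0000, prob=0.063528
DDDUUU: m=27.0107, payoff=76.0593, prob=0.001209
UDDUUU: m=56.2355, payoff=46.8345, prob=0.008763
DUDUUU: m=56.2355, payoff=46.8345, prob=0.008763
UUDUUU: m=117.0804, payoff=0.0000, prob=0.063528
DDUUUU: m=44.2799, payoff=58.7901, prob=0.008763
UDUUUU: m=92.1893, payoff=10.8807, prob=0.063528
DUUUUU: m=72.5900, payoff=30.4800, prob=0.063528
UUUUUU: m=151.1300, payoff=0.0000, prob=0.460579
Price = Σ prob·payoff / R^6 = 7.322848 / 2.839761 = 2.5787

price = 2.5787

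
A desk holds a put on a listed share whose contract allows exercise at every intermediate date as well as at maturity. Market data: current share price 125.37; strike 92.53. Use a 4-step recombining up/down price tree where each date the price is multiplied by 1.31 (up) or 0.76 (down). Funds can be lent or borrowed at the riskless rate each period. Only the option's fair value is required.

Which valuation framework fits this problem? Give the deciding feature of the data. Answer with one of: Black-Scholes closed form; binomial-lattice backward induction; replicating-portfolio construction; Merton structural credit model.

framework: binomial-lattice backward induction

Key observation: the defining feature is the embedded early-exercise option across 4 discrete dates on the spot-125.37 tree; pricing the strike-92.53 put means working backward with an exercise test at every node.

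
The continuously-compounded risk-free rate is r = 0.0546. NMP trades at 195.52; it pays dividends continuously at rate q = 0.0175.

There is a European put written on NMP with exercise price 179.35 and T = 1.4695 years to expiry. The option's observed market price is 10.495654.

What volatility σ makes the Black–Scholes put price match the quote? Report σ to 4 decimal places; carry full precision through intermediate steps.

sigma = 0.2410

At σ = 0.2410 the Black–Scholes value reproduces the quote:
σ√T = 0.241·√1.4695 = 0.292147
d₁ = (ln(S/K) + (r−q+σ²/2)T) / (σ√T) = (ln(195.52/179.35) + (0.0546−0.0175+0.241²/2)·1.4695) / 0.292147 = (0.086323 + 0.097193) / 0.292147 = 0.628166
d₂ = d₁ − σ√T = 0.628166 − 0.292147 = 0.336019
e^{−rT} = 0.922900
e^{−qT} = 0.974612
N(−d₁) = 0.264948,  N(−d₂) = 0.368428
V = K·e^{−rT}·N(−d₂) − S·e^{−qT}·N(−d₁) = 60.983035 − 50.487381 = 10.495654 (equal to the quote); since ∂V/∂σ > 0 for all σ, the implied volatility is unique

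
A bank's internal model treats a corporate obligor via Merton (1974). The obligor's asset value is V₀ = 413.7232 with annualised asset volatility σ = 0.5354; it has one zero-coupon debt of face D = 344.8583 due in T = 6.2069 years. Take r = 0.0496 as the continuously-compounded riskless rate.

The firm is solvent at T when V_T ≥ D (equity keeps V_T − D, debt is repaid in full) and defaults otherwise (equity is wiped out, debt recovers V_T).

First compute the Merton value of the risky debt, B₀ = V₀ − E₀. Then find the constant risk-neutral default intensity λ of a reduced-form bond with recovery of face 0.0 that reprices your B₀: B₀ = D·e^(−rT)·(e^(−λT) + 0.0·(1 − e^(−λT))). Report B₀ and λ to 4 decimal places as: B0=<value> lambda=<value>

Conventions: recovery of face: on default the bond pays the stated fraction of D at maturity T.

B0=159.1559 lambda=0.0750

Apply the equity-as-call identities (strike 344.8583, horizon 6.2069 years):
d₁ = [ln(V₀/D) + (r + σ²/2)T] / (σ√T)
   = [ln(413.7232/344.8583) + (0.0496 + 0.5·0.5354²)·6.2069] / (0.5354·√6.2069)
   = [0.182064 + 1.197476] / 1.333877 = 1.034233
d₂ = d₁ − σ√T = 1.034233 − 1.333877 = -0.299644
N(d₁) = 0.849486,  N(d₂) = 0.382224,  e^(−rT) = 0.735017
E₀ = V₀·N(d₁) − D·e^(−rT)·N(d₂)
   = 413.7232·0.849486 − 344.8583·0.735017·0.382224 = 254.567291
B₀ = V₀ − E₀ = 413.7232 − 254.567291 = 159.155909
e^(−λT) = (B₀·e^(rT)/D − 0)/(1 − 0) = (159.1559·1.360514/344.8583 − 0)/1 = 0.62789197
λ = −ln(0.62789197)/6.2069 = 0.074979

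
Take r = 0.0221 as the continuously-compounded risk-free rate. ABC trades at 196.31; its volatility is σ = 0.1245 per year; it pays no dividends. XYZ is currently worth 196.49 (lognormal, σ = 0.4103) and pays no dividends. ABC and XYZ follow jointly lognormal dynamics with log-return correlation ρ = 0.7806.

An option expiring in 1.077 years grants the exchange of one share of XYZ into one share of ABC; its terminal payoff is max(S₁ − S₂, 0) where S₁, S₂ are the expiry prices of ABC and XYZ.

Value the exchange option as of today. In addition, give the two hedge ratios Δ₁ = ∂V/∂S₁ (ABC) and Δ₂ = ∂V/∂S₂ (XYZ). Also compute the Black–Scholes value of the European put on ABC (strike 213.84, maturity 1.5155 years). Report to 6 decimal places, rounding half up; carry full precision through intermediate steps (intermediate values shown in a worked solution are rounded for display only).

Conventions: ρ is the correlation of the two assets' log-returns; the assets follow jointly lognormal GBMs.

σ_eff = √(σ₁² + σ₂² − 2ρσ₁σ₂) = √(0.1245² + 0.4103² − 2·0.7806·0.1245·0.4103) = 0.322640
d₁ = (ln(S₁/S₂) + (q₂ − q₁ + σ_eff²/2)T) / (σ_eff√T) = (ln(196.31/196.49) + (0.0 − 0.0 + 0.052048)·1.077) / 0.334831 = 0.164678
d₂ = d₁ − σ_eff√T = 0.164678 − 0.334831 = -0.170153
N(d₁) = 0.565401,  N(d₂) = 0.432445
V = S₁·e^{−q₁T}·N(d₁) − S₂·e^{−q₂T}·N(d₂) = 110.993962 − 84.971111 = 26.022851
Δ₁ = e^{−q₁T}·N(d₁) = 0.565401;  Δ₂ = −e^{−q₂T}·N(d₂) = -0.432445
[vanilla: ABC put K=213.84]
σ√T = 0.1245·√1.5155 = 0.153267
d₁ = (ln(S/K) + (r+σ²/2)T) / (σ√T) = (ln(196.31/213.84) + (0.0221+0.1245²/2)·1.5155) / 0.153267 = (-0.085533 + 0.045238) / 0.153267 = -0.262909
d₂ = d₁ − σ√T = -0.262909 − 0.153267 = -0.416176
e^{−rT} = 0.967062
N(−d₁) = 0.603690,  N(−d₂) = 0.661359
price = K·e^{−rT}·N(−d₂) − S·N(−d₁) = 136.766820 − 118.510321 = 18.256500

exchange price = 26.022851
Δ1 = 0.565401
Δ2 = -0.432445
price(ABC put K=213.84) = 18.256500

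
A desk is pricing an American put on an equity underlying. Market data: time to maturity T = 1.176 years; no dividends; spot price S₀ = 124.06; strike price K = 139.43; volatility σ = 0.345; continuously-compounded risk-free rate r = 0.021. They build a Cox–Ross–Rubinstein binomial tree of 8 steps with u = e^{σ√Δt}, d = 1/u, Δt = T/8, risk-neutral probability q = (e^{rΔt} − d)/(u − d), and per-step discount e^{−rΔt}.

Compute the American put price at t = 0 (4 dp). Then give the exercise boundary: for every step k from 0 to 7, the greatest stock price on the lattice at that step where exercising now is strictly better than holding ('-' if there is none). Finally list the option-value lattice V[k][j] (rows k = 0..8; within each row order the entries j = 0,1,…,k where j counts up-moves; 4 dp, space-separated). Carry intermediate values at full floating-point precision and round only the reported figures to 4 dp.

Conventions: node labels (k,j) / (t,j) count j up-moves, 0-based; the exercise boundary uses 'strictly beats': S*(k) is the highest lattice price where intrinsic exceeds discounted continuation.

price = 26.9341
boundary = - - - 83.4244 73.0881 83.4244 95.2224 108.6890
tree:
26.9341
35.4878 17.7906
45.3347 24.9909 10.0624
56.0056 34.0039 15.3345 4.3845
66.3419 44.5791 22.7042 7.4058 1.1217
75.3975 56.0056 32.4202 12.2673 2.1582 0.0000
83.3311 66.3419 44.2076 19.7899 4.1522 0.0000 0.0000
90.2818 75.3975 56.0056 30.7410 7.9887 0.0000 0.0000 0.0000
96.3713 83.3311 66.3419 44.2076 15.3700 0.0000 0.0000 0.0000 0.0000

Δt=0.14700, u=1.14142, d=0.87610, q=0.47863, disc=e^(-rΔt)=0.99692
k=8 terminal: V=max(K-S,0) → 96.3713 83.3311 66.3419 44.2076 15.3700 0.0000 0.0000 0.0000 0.0000
k=7: j=0 S=49.1482 intr=90.2818 cont=89.8520 V=90.2818[EX]; j=1 S=64.0325 intr=75.3975 cont=74.9678 V=75.3975[EX]; j=2 S=83.4244 intr=56.0056 cont=55.5759 V=56.0056[EX]; j=3 S=108.6890 intr=30.7410 cont=30.3113 V=30.7410[EX]; j=4 S=141.6048 intr=0.0000 cont=7.9887 V=7.9887[hold]; j=5 S=184.4891 intr=0.0000 cont=0.0000 V=0.0000[hold]; j=6 S=240.3606 intr=0.0000 cont=0.0000 V=0.0000[hold]; j=7 S=313.1525 intr=0.0000 cont=0.0000 V=0.0000[hold]  S*(7)=108.6890
k=6: j=0 S=56.0989 intr=83.3311 cont=82.9014 V=83.3311[EX]; j=1 S=73.0881 intr=66.3419 cont=65.9122 V=66.3419[EX]; j=2 S=95.2224 intr=44.2076 cont=43.7778 V=44.2076[EX]; j=3 S=124.0600 intr=15.3700 cont=19.7899 V=19.7899[hold]; j=4 S=161.6309 intr=0.0000 cont=4.1522 V=4.1522[hold]; j=5 S=210.5799 intr=0.0000 cont=0.0000 V=0.0000[hold]; j=6 S=274.3529 intr=0.0000 cont=0.0000 V=0.0000[hold]  S*(6)=95.2224
k=5: j=0 S=64.0325 intr=75.3975 cont=74.9678 V=75.3975[EX]; j=1 S=83.4244 intr=56.0056 cont=55.5759 V=56.0056[EX]; j=2 S=108.6890 intr=30.7410 cont=32.4202 V=32.4202[hold]; j=3 S=141.6048 intr=0.0000 cont=12.2673 V=12.2673[hold]; j=4 S=184.4891 intr=0.0000 cont=2.1582 V=2.1582[hold]; j=5 S=240.3606 intr=0.0000 cont=0.0000 V=0.0000[hold]  S*(5)=83.4244
k=4: j=0 S=73.0881 intr=66.3419 cont=65.9122 V=66.3419[EX]; j=1 S=95.2224 intr=44.2076 cont=44.5791 V=44.5791[hold]; j=2 S=124.0600 intr=15.3700 cont=22.7042 V=22.7042[hold]; j=3 S=161.6309 intr=0.0000 cont=7.4058 V=7.4058[hold]; j=4 S=210.5799 intr=0.0000 cont=1.1217 V=1.1217[hold]  S*(4)=73.0881
k=3: j=0 S=83.4244 intr=56.0056 cont=55.7531 V=56.0056[EX]; j=1 S=108.6890 intr=30.7410 cont=34.0039 V=34.0039[hold]; j=2 S=141.6048 intr=0.0000 cont=15.3345 V=15.3345[hold]; j=3 S=184.4891 intr=0.0000 cont=4.3845 V=4.3845[hold]  S*(3)=83.4244
k=2: j=0 S=95.2224 intr=44.2076 cont=45.3347 V=45.3347[hold]; j=1 S=124.0600 intr=15.3700 cont=24.9909 V=24.9909[hold]; j=2 S=161.6309 intr=0.0000 cont=10.0624 V=10.0624[hold]  S*(2)=-
k=1: j=0 S=108.6890 intr=30.7410 cont=35.4878 V=35.4878[hold]; j=1 S=141.6048 intr=0.0000 cont=17.7906 V=17.7906[hold]  S*(1)=-
k=0: j=0 S=124.0600 intr=15.3700 cont=26.9341 V=26.9341[hold]  S*(0)=-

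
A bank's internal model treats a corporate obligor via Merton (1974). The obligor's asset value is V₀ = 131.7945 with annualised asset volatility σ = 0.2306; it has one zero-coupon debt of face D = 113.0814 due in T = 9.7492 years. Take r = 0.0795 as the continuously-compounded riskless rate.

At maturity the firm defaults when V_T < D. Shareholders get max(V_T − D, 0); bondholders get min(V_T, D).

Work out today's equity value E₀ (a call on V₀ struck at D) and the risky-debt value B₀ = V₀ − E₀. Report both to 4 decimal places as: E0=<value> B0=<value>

With assets at 131.7945 and a single debt payment of 113.0814 at 9.7492 years:
d₁ = [ln(V₀/D) + (r + σ²/2)T] / (σ√T)
   = [ln(131.7945/113.0814) + (0.0795 + 0.5·0.2306²)·9.7492] / (0.2306·√9.7492)
   = [0.153136 + 1.034275] / 0.720019 = 1.649139
d₂ = d₁ − σ√T = 1.649139 − 0.720019 = 0.929120
N(d₁) = 0.950440,  N(d₂) = 0.823587,  e^(−rT) = 0.460675
E₀ = V₀·N(d₁) − D·e^(−rT)·N(d₂)
   = 131.7945·0.950440 − 113.0814·0.460675·0.823587 = 82.359039
B₀ = V₀ − E₀ = 131.7945 − 82.359039 = 49.435461

E0=82.3590 B0=49.4355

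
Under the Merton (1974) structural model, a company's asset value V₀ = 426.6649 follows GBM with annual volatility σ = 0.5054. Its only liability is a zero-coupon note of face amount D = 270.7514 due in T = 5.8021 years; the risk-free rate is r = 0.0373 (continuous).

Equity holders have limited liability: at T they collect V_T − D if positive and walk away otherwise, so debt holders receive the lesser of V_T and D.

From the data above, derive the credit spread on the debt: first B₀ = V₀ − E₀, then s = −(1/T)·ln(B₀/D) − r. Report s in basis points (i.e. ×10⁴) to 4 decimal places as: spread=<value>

spread=571.3817

Apply the equity-as-call identities (strike 270.7514, horizon 5.8021 years):
d₁ = [ln(V₀/D) + (r + σ²/2)T] / (σ√T)
   = [ln(426.6649/270.7514) + (0.0373 + 0.5·0.5054²)·5.8021] / (0.5054·√5.8021)
   = [0.454798 + 0.957431] / 1.217385 = 1.160052
d₂ = d₁ − σ√T = 1.160052 − 1.217385 = -0.057333
N(d₁) = 0.876986,  N(d₂) = 0.477140,  e^(−rT) = 0.805398
E₀ = V₀·N(d₁) − D·e^(−rT)·N(d₂)
   = 426.6649·0.876986 − 270.7514·0.805398·0.477140 = 270.132758
B₀ = V₀ − E₀ = 426.6649 − 270.132758 = 156.532142
spread = −(1/T)·ln(B₀/D) − r = −(1/5.8021)·ln(156.532142/270.7514) − 0.0373 = 0.05713817
in basis points: 0.05713817 × 10⁴ = 571.3817 bp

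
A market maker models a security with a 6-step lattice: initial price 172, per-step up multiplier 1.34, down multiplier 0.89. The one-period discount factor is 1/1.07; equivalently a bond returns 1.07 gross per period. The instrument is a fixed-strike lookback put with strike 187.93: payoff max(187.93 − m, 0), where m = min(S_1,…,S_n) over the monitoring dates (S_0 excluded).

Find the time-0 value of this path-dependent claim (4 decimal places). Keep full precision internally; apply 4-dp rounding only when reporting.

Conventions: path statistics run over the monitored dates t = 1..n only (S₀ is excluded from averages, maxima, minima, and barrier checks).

price = 25.6217

Set p* = 0.4000 (from d < R < u); the path-dependent value is the discounted p*-expectation over all price paths.
Enumerate all 2^6 = 64 price paths (U = up ×1.34, D = down ×0.89); each path with k up-moves has probability p*^k·(1−p*)^(6−k).
DDDDDD: m=85.4808, payoff=102.4492, prob=0.046656
UDDDDD: m=128.7014, payoff=59.2286, prob=0.031104
DUDDDD: m=128.7014, payoff=59.2286, prob=0.031104
UUDDDD: m=193.7751, payoff=0.0000, prob=0.020736
DDUDDD: m=128.7014, payoff=59.2286, prob=0.031104
UDUDDD: m=193.7751, payoff=0.0000, prob=0.020736
DUUDDD: m=153.0800, payoff=34.8500, prob=0.020736
UUUDDD: m=230.4800, payoff=0.0000, prob=0.013824
DDDUDD: m=121.2547, payoff=66.6753, prob=0.031104
UDDUDD: m=182.5632, payoff=5.3668, prob=0.020736
DUDUDD: m=153.0800, payoff=34.8500, prob=0.020736
UUDUDD: m=230.4800, payoff=0.0000, prob=0.013824
DDUUDD: m=136.2412, payoff=51.6888, prob=0.020736
UDUUDD: m=205.1272, payoff=0.0000, prob=0.013824
DUUUDD: m=153.0800, payoff=34.8500, prob=0.013824
UUUUDD: m=230.4800, payoff=0.0000, prob=0.009216
DDDDUD: m=107.9167, payoff=80.0133, prob=0.031104
UDDDUD: m=162.4813, payoff=25.4487, prob=0.020736
DUDDUD: m=153.0800, payoff=34.8500, prob=0.020736
UUDDUD: m=230.4800, payoff=0.0000, prob=0.013824
DDUDUD: m=136.2412, payoff=51.6888, prob=0.020736
UDUDUD: m=205.1272, payoff=0.0000, prob=0.013824
DUUDUD: m=153.0800, payoff=34.8500, prob=0.013824
UUUDUD: m=230.4800, payoff=0.0000, prob=0.009216
DDDUUD: m=121.2547, payoff=66.6753, prob=0.020736
UDDUUD: m=182.5632, payoff=5.3668, prob=0.013824
DUDUUD: m=153.0800, payoff=34.8500, prob=0.013824
UUDUUD: m=230.4800, payoff=0.0000, prob=0.009216
DDUUUD: m=136.2412, payoff=51.6888, prob=0.013824
UDUUUD: m=205.1272, payoff=0.0000, prob=0.009216
DUUUUD: m=153.0800, payoff=34.8500, prob=0.009216
UUUUUD: m=230.4800, payoff=0.0000, prob=0.006144
DDDDDU: m=96.0458, payoff=91.8842, prob=0.031104
UDDDDU: m=144.6083, payoff=43.3217, prob=0.020736
DUDDDU: m=144.6083, payoff=43.3217, prob=0.020736
UUDDDU: m=217.7249, payoff=0.0000, prob=0.013824
DDUDDU: m=136.2412, payoff=51.6888, prob=0.020736
UDUDDU: m=205.1272, payoff=0.0000, prob=0.013824
DUUDDU: m=153.0800, payoff=34.8500, prob=0.013824
UUUDDU: m=230.4800, payoff=0.0000, prob=0.009216
DDDUDU: m=121.2547, payoff=66.6753, prob=0.020736
UDDUDU: m=182.5632, payoff=5.3668, prob=0.013824
DUDUDU: m=153.0800, payoff=34.8500, prob=0.013824
UUDUDU: m=230.4800, payoff=0.0000, prob=0.009216
DDUUDU: m=136.2412, payoff=51.6888, prob=0.013824
UDUUDU: m=205.1272, payoff=0.0000, prob=0.009216
DUUUDU: m=153.0800, payoff=34.8500, prob=0.009216
UUUUDU: m=230.4800, payoff=0.0000, prob=0.006144
DDDDUU: m=107.9167, payoff=80.0133, prob=0.020736
UDDDUU: m=162.4813, payoff=25.4487, prob=0.013824
DUDDUU: m=153.0800, payoff=34.8500, prob=0.013824
UUDDUU: m=230.4800, payoff=0.0000, prob=0.009216
DDUDUU: m=136.2412, payoff=51.6888, prob=0.013824
UDUDUU: m=205.1272, payoff=0.0000, prob=0.009216
DUUDUU: m=153.0800, payoff=34.8500, prob=0.009216
UUUDUU: m=230.4800, payoff=0.0000, prob=0.006144
DDDUUU: m=121.2547, payoff=66.6753, prob=0.013824
UDDUUU: m=182.5632, payoff=5.3668, prob=0.009216
DUDUUU: m=153.0800, payoff=34.8500, prob=0.009216
UUDUUU: m=230.4800, payoff=0.0000, prob=0.006144
DDUUUU: m=136.2412, payoff=51.6888, prob=0.009216
UDUUUU: m=205.1272, payoff=0.0000, prob=0.006144
DUUUUU: m=153.0800, payoff=34.8500, prob=0.006144
UUUUUU: m=230.4800, payoff=0.0000, prob=0.004096
Price = Σ prob·payoff / R^6 = 38.451323 / 1.500730 = 25.6217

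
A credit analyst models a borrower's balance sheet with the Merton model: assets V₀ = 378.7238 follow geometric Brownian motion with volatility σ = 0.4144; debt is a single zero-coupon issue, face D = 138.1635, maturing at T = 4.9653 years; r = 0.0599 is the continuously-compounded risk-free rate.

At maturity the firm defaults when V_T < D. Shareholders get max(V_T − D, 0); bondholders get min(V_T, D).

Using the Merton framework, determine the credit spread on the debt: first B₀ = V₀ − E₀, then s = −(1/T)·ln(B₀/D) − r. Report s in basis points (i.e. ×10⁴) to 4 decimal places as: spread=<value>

Equity is a call on the firm's assets struck at D = 138.1635:
d₁ = [ln(V₀/D) + (r + σ²/2)T] / (σ√T)
   = [ln(378.7238/138.1635) + (0.0599 + 0.5·0.4144²)·4.9653] / (0.4144·√4.9653)
   = [1.008369 + 0.723760] / 0.923406 = 1.875806
d₂ = d₁ − σ√T = 1.875806 − 0.923406 = 0.952401
N(d₁) = 0.969659,  N(d₂) = 0.829553,  e^(−rT) = 0.742731
E₀ = V₀·N(d₁) − D·e^(−rT)·N(d₂)
   = 378.7238·0.969659 − 138.1635·0.742731·0.829553 = 282.105633
B₀ = V₀ − E₀ = 378.7238 − 282.105633 = 96.618167
spread = −(1/T)·ln(B₀/D) − r = −(1/4.9653)·ln(96.618167/138.1635) − 0.0599 = 0.01213411
in basis points: 0.01213411 × 10⁴ = 121.3411 bp

spread=121.3411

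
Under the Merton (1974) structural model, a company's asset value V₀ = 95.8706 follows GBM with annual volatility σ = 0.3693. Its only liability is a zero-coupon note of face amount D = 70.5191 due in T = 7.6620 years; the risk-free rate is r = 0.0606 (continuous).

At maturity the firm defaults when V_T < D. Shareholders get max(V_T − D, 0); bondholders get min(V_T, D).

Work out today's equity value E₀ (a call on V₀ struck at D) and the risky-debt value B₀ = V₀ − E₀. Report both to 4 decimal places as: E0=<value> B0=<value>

Apply the equity-as-call identities (strike 70.5191, horizon 7.6620 years):
d₁ = [ln(V₀/D) + (r + σ²/2)T] / (σ√T)
   = [ln(95.8706/70.5191) + (0.0606 + 0.5·0.3693²)·7.6620] / (0.3693·√7.6620)
   = [0.307116 + 0.986799] / 1.022234 = 1.265771
d₂ = d₁ − σ√T = 1.265771 − 1.022234 = 0.243537
N(d₁) = 0.897202,  N(d₂) = 0.596205,  e^(−rT) = 0.628564
E₀ = V₀·N(d₁) − D·e^(−rT)·N(d₂)
   = 95.8706·0.897202 − 70.5191·0.628564·0.596205 = 59.588078
B₀ = V₀ − E₀ = 95.8706 − 59.588078 = 36.282522

E0=59.5881 B0=36.2825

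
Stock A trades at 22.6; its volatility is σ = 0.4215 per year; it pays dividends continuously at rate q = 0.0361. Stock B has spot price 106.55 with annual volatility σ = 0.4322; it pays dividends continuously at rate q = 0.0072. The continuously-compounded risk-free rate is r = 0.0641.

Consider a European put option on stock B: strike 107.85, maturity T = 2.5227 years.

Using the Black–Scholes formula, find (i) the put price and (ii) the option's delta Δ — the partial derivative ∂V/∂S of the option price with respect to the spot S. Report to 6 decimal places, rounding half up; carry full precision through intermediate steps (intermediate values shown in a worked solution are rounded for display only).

σ√T = 0.4322·√2.5227 = 0.686464
d₁ = (ln(S/K) + (r−q+σ²/2)T) / (σ√T) = (ln(106.55/107.85) + (0.0641−0.0072+0.4322²/2)·2.5227) / 0.686464 = (-0.012127 + 0.379158) / 0.686464 = 0.534669
d₂ = d₁ − σ√T = 0.534669 − 0.686464 = -0.151795
e^{−rT} = 0.850692
e^{−qT} = 0.982001
N(−d₁) = 0.296439,  N(−d₂) = 0.560326
Put price V = K·e^{−rT}·N(−d₂) − S·e^{−qT}·N(−d₁) = 51.408269 − 31.017094 = 20.391176
Δ = −e^{−qT}·N(−d₁) = -0.291104

price = 20.391176
Δ = -0.291104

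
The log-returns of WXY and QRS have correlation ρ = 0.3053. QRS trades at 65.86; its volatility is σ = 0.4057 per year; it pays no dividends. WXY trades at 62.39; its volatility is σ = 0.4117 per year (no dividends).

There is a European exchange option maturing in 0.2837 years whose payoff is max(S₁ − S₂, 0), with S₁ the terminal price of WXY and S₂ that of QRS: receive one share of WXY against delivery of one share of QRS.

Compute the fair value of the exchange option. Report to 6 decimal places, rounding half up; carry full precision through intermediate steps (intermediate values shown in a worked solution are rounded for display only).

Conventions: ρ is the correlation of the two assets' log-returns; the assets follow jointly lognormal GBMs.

σ_eff = √(σ₁² + σ₂² − 2ρσ₁σ₂) = √(0.4117² + 0.4057² − 2·0.3053·0.4117·0.4057) = 0.481771
d₁ = (ln(S₁/S₂) + (q₂ − q₁ + σ_eff²/2)T) / (σ_eff√T) = (ln(62.39/65.86) + (0.0 − 0.0 + 0.116051)·0.2837) / 0.256608 = -0.082626
d₂ = d₁ − σ_eff√T = -0.082626 − 0.256608 = -0.339234
N(d₁) = 0.467074,  N(d₂) = 0.367217
V = S₁·e^{−q₁T}·N(d₁) − S₂·e^{−q₂T}·N(d₂) = 29.140776 − 24.184898 = 4.955878
Key observation: r never enters — measured in units of QRS, the claim is a call on S₁/S₂ struck at 1, so only the dividend yields and σ_eff matter.

exchange price = 4.955878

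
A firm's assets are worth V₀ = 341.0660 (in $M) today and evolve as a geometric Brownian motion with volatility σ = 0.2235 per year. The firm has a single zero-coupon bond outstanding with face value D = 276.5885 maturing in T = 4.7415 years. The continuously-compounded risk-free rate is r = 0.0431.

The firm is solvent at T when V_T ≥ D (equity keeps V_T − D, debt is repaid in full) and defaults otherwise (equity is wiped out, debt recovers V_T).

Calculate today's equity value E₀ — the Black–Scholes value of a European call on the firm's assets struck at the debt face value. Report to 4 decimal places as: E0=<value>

With assets at 341.0660 and a single debt payment of 276.5885 at 4.7415 years:
d₁ = [ln(V₀/D) + (r + σ²/2)T] / (σ√T)
   = [ln(341.0660/276.5885) + (0.0431 + 0.5·0.2235²)·4.7415] / (0.2235·√4.7415)
   = [0.209545 + 0.322783] / 0.486671 = 1.093815
d₂ = d₁ − σ√T = 1.093815 − 0.486671 = 0.607144
N(d₁) = 0.862982,  N(d₂) = 0.728122,  e^(−rT) = 0.815170
E₀ = V₀·N(d₁) − D·e^(−rT)·N(d₂)
   = 341.0660·0.862982 − 276.5885·0.815170·0.728122 = 130.166501

E0=130.1665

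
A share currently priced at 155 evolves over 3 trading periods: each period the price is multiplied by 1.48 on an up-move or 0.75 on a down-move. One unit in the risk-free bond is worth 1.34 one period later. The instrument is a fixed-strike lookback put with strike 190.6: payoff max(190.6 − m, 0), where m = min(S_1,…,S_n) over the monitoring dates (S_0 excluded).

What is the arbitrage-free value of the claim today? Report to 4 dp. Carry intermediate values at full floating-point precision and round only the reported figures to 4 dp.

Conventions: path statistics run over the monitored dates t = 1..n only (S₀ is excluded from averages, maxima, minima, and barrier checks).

price = 8.1607

With p* = (R−d)/(u−d) = 0.8082, sum probability × payoff across the paths and divide by R^3.
Enumerate all 2^3 = 8 price paths (U = up ×1.48, D = down ×0.75); each path with k up-moves has probability p*^k·(1−p*)^(3−k).
DDD: m=65.3906, payoff=125.2094, prob=0.007054
UDD: m=129.0375, payoff=61.5625, prob=0.029726
DUD: m=116.2500, payoff=74.3500, prob=0.029726
UUD: m=229.4000, payoff=0.0000, prob=0.125275
DDU: m=87.1875, payoff=103.4125, prob=0.029726
UDU: m=172.0500, payoff=18.5500, prob=0.125275
DUU: m=116.2500, payoff=74.3500, prob=0.125275
UUU: m=229.4000, payoff=0.0000, prob=0.527944
Price = Σ prob·payoff / R^3 = 19.635433 / 2.406104 = 8.1607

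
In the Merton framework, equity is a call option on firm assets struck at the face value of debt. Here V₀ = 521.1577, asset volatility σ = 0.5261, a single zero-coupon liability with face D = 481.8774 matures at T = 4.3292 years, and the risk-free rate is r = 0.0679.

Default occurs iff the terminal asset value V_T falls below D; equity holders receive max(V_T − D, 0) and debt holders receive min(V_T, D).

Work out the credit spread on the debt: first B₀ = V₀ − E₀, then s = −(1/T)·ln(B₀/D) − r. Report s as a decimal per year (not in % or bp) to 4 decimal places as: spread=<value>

With assets at 521.1577 and a single debt payment of 481.8774 at 4.3292 years:
d₁ = [ln(V₀/D) + (r + σ²/2)T] / (σ√T)
   = [ln(521.1577/481.8774) + (0.0679 + 0.5·0.5261²)·4.3292] / (0.5261·√4.3292)
   = [0.078363 + 0.893073] / 1.094642 = 0.887446
d₂ = d₁ − σ√T = 0.887446 − 1.094642 = -0.207196
N(d₁) = 0.812581,  N(d₂) = 0.417929,  e^(−rT) = 0.745312
E₀ = V₀·N(d₁) − D·e^(−rT)·N(d₂)
   = 521.1577·0.812581 − 481.8774·0.745312·0.417929 = 273.384116
B₀ = V₀ − E₀ = 521.1577 − 273.384116 = 247.773584
spread = −(1/T)·ln(B₀/D) − r = −(1/4.3292)·ln(247.773584/481.8774) − 0.0679 = 0.08574833

spread=0.0857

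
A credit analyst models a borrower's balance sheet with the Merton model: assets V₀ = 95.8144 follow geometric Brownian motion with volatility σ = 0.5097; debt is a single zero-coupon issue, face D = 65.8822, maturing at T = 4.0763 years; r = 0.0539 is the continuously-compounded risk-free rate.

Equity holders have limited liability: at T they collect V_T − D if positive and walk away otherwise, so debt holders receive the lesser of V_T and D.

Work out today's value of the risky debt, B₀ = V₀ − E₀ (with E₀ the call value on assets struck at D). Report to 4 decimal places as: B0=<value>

Apply the equity-as-call identities (strike 65.8822, horizon 4.0763 years):
d₁ = [ln(V₀/D) + (r + σ²/2)T] / (σ√T)
   = [ln(95.8144/65.8822) + (0.0539 + 0.5·0.5097²)·4.0763] / (0.5097·√4.0763)
   = [0.374545 + 0.749212] / 1.029077 = 1.092005
d₂ = d₁ − σ√T = 1.092005 − 1.029077 = 0.062928
N(d₁) = 0.862585,  N(d₂) = 0.525088,  e^(−rT) = 0.802749
E₀ = V₀·N(d₁) − D·e^(−rT)·N(d₂)
   = 95.8144·0.862585 − 65.8822·0.802749·0.525088 = 54.877730
B₀ = V₀ − E₀ = 95.8144 − 54.877730 = 40.936670

B0=40.9367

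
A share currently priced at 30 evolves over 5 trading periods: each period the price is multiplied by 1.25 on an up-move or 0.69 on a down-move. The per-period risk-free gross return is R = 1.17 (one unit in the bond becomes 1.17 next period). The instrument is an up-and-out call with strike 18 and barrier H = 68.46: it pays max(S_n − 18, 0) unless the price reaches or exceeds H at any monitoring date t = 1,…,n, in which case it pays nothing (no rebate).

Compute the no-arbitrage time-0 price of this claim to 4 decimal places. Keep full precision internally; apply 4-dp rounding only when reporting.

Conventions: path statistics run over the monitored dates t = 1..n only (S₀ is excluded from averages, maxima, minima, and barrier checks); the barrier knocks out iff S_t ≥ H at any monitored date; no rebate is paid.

With p* = (R−d)/(u−d) = 0.8571, sum probability × payoff across the paths and divide by R^5.
Enumerate all 2^5 = 32 price paths (U = up ×1.25, D = down ×0.69); each path with k up-moves has probability p*^k·(1−p*)^(5−k).
DDDDD: M=20.7000, payoff=0.0000, prob=0.000059
UDDDD: M=37.5000, payoff=0.0000, prob=0.000357
DUDDD: M=25.8750, payoff=0.0000, prob=0.000357
UUDDD: M=46.8750, payoff=0.0000, prob=0.002142
DDUDD: M=20.7000, payoff=0.0000, prob=0.000357
UDUDD: M=37.5000, payoff=0.0000, prob=0.002142
DUUDD: M=32.3438, payoff=0.0000, prob=0.002142
UUUDD: M=58.5938, payoff=9.8965, prob=0.012852
DDDUD: M=20.7000, payoff=0.0000, prob=0.000357
UDDUD: M=37.5000, payoff=0.0000, prob=0.002142
DUDUD: M=25.8750, payoff=0.0000, prob=0.002142
UUDUD: M=46.8750, payoff=9.8965, prob=0.012852
DDUUD: M=22.3172, payoff=0.0000, prob=0.002142
UDUUD: M=40.4297, payoff=9.8965, prob=0.012852
DUUUD: M=40.4297, payoff=9.8965, prob=0.012852
UUUUD: M=73.2422, payoff=0.0000, prob=0.077111
DDDDU: M=20.7000, payoff=0.0000, prob=0.000357
UDDDU: M=37.5000, payoff=0.0000, prob=0.002142
DUDDU: M=25.8750, payoff=0.0000, prob=0.002142
UUDDU: M=46.8750, payoff=9.8965, prob=0.012852
DDUDU: M=20.7000, payoff=0.0000, prob=0.002142
UDUDU: M=37.5000, payoff=9.8965, prob=0.012852
DUUDU: M=32.3438, payoff=9.8965, prob=0.012852
UUUDU: M=58.5938, payoff=32.5371, prob=0.077111
DDDUU: M=20.7000, payoff=0.0000, prob=0.002142
UDDUU: M=37.5000, payoff=9.8965, prob=0.012852
DUDUU: M=27.8965, payoff=9.8965, prob=0.012852
UUDUU: M=50.5371, payoff=32.5371, prob=0.077111
DDUUU: M=27.8965, payoff=9.8965, prob=0.012852
UDUUU: M=50.5371, payoff=32.5371, prob=0.077111
DUUUU: M=50.5371, payoff=32.5371, prob=0.077111
UUUUU: M=91.5527, payoff=0.0000, prob=0.462664
Price = Σ prob·payoff / R^5 = 11.307716 / 2.192448 = 5.1576

price = 5.1576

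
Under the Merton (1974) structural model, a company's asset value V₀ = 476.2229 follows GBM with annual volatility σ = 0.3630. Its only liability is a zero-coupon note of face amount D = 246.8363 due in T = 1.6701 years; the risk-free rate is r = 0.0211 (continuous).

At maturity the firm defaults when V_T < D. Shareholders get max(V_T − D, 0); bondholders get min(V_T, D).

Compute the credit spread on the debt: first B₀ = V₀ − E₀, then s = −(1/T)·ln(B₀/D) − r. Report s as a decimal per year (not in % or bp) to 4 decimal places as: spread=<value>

Work the structural quantities from V₀ = 476.2229 against face 246.8363:
d₁ = [ln(V₀/D) + (r + σ²/2)T] / (σ√T)
   = [ln(476.2229/246.8363) + (0.0211 + 0.5·0.3630²)·1.6701] / (0.3630·√1.6701)
   = [0.657161 + 0.145273] / 0.469113 = 1.710532
d₂ = d₁ − σ√T = 1.710532 − 0.469113 = 1.241418
N(d₁) = 0.956416,  N(d₂) = 0.892774,  e^(−rT) = 0.965375
E₀ = V₀·N(d₁) − D·e^(−rT)·N(d₂)
   = 476.2229·0.956416 − 246.8363·0.965375·0.892774 = 242.728555
B₀ = V₀ − E₀ = 476.2229 − 242.728555 = 233.494345
spread = −(1/T)·ln(B₀/D) − r = −(1/1.6701)·ln(233.494345/246.8363) − 0.0211 = 0.01217196

spread=0.0122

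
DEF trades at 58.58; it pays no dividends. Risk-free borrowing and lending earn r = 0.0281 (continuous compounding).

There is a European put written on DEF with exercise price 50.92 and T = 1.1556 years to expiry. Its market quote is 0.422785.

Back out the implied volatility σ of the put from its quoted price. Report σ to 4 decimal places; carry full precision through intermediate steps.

At σ = 0.1329 the Black–Scholes value reproduces the quote:
σ√T = 0.1329·√1.1556 = 0.142866
d₁ = (ln(S/K) + (r+σ²/2)T) / (σ√T) = (ln(58.58/50.92) + (0.0281+0.1329²/2)·1.1556) / 0.142866 = (0.140138 + 0.042678) / 0.142866 = 1.279628
d₂ = d₁ − σ√T = 1.279628 − 0.142866 = 1.136762
e^{−rT} = 0.968049
N(−d₁) = 0.100338,  N(−d₂) = 0.127819
V = K·e^{−rT}·N(−d₂) − S·N(−d₁) = 6.300585 − 5.877801 = 0.422785 (matching the quote); vega is positive throughout, so no other σ reproduces this price

sigma = 0.1329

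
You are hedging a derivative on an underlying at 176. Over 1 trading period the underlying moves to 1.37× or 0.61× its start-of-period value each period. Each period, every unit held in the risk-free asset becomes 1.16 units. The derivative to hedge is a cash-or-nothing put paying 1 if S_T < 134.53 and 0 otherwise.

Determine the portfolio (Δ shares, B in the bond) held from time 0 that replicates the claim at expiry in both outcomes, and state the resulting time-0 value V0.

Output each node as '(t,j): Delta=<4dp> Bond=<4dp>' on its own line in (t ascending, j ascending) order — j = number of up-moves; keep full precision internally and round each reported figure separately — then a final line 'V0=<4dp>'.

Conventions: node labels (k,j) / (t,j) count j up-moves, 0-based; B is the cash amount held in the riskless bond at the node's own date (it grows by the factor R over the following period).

Risk-neutral probability p* = (R−d)/(u−d) = (1.16−0.61)/(1.37−0.61) = 0.7237.
Expiry values: V(1,0)=1.0000, V(1,1)=0.0000
(0,0): S=176.0000. Δ = (V_up−V_dn)/(S_up−S_dn) = (0.0000−1.0000)/(241.1200−107.3600) = -0.0075. V = [p*·0.0000 + (1−p*)·1.0000]/1.16 = 0.2382. B = V − Δ·S = 1.5540.
Verification: the root portfolio costs Δ(0,0)·S0 + B(0,0) = 0.2382, matching V0.

(0,0): Delta=-0.0075 Bond=1.5540
V0=0.2382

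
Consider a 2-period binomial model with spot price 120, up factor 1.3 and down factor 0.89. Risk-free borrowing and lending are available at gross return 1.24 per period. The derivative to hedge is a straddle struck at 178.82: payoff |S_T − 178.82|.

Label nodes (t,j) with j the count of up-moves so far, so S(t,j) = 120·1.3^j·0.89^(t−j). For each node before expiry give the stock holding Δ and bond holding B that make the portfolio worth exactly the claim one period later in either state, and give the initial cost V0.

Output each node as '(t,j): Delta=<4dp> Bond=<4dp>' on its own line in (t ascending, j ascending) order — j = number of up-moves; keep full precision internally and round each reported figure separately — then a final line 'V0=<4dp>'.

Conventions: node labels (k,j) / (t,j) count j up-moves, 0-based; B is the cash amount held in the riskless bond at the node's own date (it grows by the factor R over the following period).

Since d<R<u, set p* = (R−d)/(u−d) = 0.8537; price each node as the discounted p*-expectation of its children.
Payoffs at expiry: V(2,0)=83.7680, V(2,1)=39.9800, V(2,2)=23.9800
  t=1,j=0: stock 106.8000 → up 138.8400 (V=39.9800), down 95.0520 (V=83.7680). Price 37.4097; hedge Δ=-1.0000, bond B=144.2097.
  t=1,j=1: stock 156.0000 → up 202.8000 (V=23.9800), down 138.8400 (V=39.9800). Price 21.2270; hedge Δ=-0.2502, bond B=60.2514.
  t=0,j=0: stock 120.0000 → up 156.0000 (V=21.2270), down 106.8000 (V=37.4097). Price 19.0284; hedge Δ=-0.3289, bond B=58.4984.
As a check, the time-0 holding Δ(0,0)·S0 + B(0,0) comes to 19.0284 — exactly V0.

(0,0): Delta=-0.3289 Bond=58.4984
(1,0): Delta=-1.0000 Bond=144.2097
(1,1): Delta=-0.2502 Bond=60.2514
V0=19.0284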